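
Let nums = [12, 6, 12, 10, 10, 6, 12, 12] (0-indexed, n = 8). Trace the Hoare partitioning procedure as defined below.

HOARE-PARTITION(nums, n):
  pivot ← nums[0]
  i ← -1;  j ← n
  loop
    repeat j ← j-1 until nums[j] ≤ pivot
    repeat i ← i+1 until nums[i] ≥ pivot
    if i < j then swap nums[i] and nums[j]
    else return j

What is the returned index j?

pivot = nums[0] = 12; i = -1, j = 8
j→7 (nums[7]=12≤12), i→0 (nums[0]=12≥12); i<j, swap → [12, 6, 12, 10, 10, 6, 12, 12]
j→6 (nums[6]=12≤12), i→2 (nums[2]=12≥12); i<j, swap → [12, 6, 12, 10, 10, 6, 12, 12]
j→5, i→6; i≥j, return j=5. nums = [12, 6, 12, 10, 10, 6, 12, 12]

5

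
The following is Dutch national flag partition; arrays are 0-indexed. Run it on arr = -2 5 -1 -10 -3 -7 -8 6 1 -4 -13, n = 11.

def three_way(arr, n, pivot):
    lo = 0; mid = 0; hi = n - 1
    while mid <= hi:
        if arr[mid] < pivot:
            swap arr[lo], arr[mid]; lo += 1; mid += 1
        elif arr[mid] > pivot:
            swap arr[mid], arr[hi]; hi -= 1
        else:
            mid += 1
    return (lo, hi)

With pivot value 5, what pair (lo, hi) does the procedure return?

(9, 9)

pivot = 5; lo=0, mid=0, hi=10
arr[mid]=-2<5: swap arr[0],arr[0]; lo=1,mid=1 → -2 5 -1 -10 -3 -7 -8 6 1 -4 -13
arr[mid]=5=5: mid=2
arr[mid]=-1<5: swap arr[1],arr[2]; lo=2,mid=3 → -2 -1 5 -10 -3 -7 -8 6 1 -4 -13
arr[mid]=-10<5: swap arr[2],arr[3]; lo=3,mid=4 → -2 -1 -10 5 -3 -7 -8 6 1 -4 -13
arr[mid]=-3<5: swap arr[3],arr[4]; lo=4,mid=5 → -2 -1 -10 -3 5 -7 -8 6 1 -4 -13
arr[mid]=-7<5: swap arr[4],arr[5]; lo=5,mid=6 → -2 -1 -10 -3 -7 5 -8 6 1 -4 -13
arr[mid]=-8<5: swap arr[5],arr[6]; lo=6,mid=7 → -2 -1 -10 -3 -7 -8 5 6 1 -4 -13
arr[mid]=6>5: swap arr[7],arr[10]; hi=9 → -2 -1 -10 -3 -7 -8 5 -13 1 -4 6
arr[mid]=-13<5: swap arr[6],arr[7]; lo=7,mid=8 → -2 -1 -10 -3 -7 -8 -13 5 1 -4 6
arr[mid]=1<5: swap arr[7],arr[8]; lo=8,mid=9 → -2 -1 -10 -3 -7 -8 -13 1 5 -4 6
arr[mid]=-4<5: swap arr[8],arr[9]; lo=9,mid=10 → -2 -1 -10 -3 -7 -8 -13 1 -4 5 6
end: lo=9, hi=9; arr = -2 -1 -10 -3 -7 -8 -13 1 -4 5 6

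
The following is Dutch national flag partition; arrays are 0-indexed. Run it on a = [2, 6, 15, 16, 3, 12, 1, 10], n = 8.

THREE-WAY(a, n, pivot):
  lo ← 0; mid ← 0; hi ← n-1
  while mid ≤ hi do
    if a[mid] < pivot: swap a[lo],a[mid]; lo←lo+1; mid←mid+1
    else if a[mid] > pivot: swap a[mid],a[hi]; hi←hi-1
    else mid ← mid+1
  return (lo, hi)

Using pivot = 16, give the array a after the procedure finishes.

[2, 6, 15, 3, 12, 1, 10, 16]

pivot = 16; lo=0, mid=0, hi=7
a[mid]=2<16: swap a[0],a[0]; lo=1,mid=1 → [2, 6, 15, 16, 3, 12, 1, 10]
a[mid]=6<16: swap a[1],a[1]; lo=2,mid=2 → [2, 6, 15, 16, 3, 12, 1, 10]
a[mid]=15<16: swap a[2],a[2]; lo=3,mid=3 → [2, 6, 15, 16, 3, 12, 1, 10]
a[mid]=16=16: mid=4
a[mid]=3<16: swap a[3],a[4]; lo=4,mid=5 → [2, 6, 15, 3, 16, 12, 1, 10]
a[mid]=12<16: swap a[4],a[5]; lo=5,mid=6 → [2, 6, 15, 3, 12, 16, 1, 10]
a[mid]=1<16: swap a[5],a[6]; lo=6,mid=7 → [2, 6, 15, 3, 12, 1, 16, 10]
a[mid]=10<16: swap a[6],a[7]; lo=7,mid=8 → [2, 6, 15, 3, 12, 1, 10, 16]
end: lo=7, hi=7; a = [2, 6, 15, 3, 12, 1, 10, 16]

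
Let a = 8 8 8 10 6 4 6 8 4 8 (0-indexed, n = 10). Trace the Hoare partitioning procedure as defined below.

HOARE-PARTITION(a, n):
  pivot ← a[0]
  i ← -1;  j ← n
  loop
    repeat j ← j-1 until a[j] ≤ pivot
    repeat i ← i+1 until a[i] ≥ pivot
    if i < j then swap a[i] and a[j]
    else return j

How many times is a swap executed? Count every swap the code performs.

pivot = a[0] = 8; i = -1, j = 10
j→9 (a[9]=8≤8), i→0 (a[0]=8≥8); i<j, swap → 8 8 8 10 6 4 6 8 4 8
j→8 (a[8]=4≤8), i→1 (a[1]=8≥8); i<j, swap → 8 4 8 10 6 4 6 8 8 8
j→7 (a[7]=8≤8), i→2 (a[2]=8≥8); i<j, swap → 8 4 8 10 6 4 6 8 8 8
j→6 (a[6]=6≤8), i→3 (a[3]=10≥8); i<j, swap → 8 4 8 6 6 4 10 8 8 8
j→5, i→6; i≥j, return j=5. a = 8 4 8 6 6 4 10 8 8 8

4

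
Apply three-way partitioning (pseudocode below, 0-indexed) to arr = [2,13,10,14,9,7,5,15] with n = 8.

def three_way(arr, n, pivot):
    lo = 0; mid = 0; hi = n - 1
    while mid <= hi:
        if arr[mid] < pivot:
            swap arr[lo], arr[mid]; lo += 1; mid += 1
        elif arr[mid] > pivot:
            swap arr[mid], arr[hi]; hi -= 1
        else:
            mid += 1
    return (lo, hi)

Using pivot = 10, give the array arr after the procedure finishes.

pivot = 10; lo=0, mid=0, hi=7
arr[mid]=2<10: swap arr[0],arr[0]; lo=1,mid=1 → [2,13,10,14,9,7,5,15]
arr[mid]=13>10: swap arr[1],arr[7]; hi=6 → [2,15,10,14,9,7,5,13]
arr[mid]=15>10: swap arr[1],arr[6]; hi=5 → [2,5,10,14,9,7,15,13]
arr[mid]=5<10: swap arr[1],arr[1]; lo=2,mid=2 → [2,5,10,14,9,7,15,13]
arr[mid]=10=10: mid=3
arr[mid]=14>10: swap arr[3],arr[5]; hi=4 → [2,5,10,7,9,14,15,13]
arr[mid]=7<10: swap arr[2],arr[3]; lo=3,mid=4 → [2,5,7,10,9,14,15,13]
arr[mid]=9<10: swap arr[3],arr[4]; lo=4,mid=5 → [2,5,7,9,10,14,15,13]
end: lo=4, hi=4; arr = [2,5,7,9,10,14,15,13]

[2,5,7,9,10,14,15,13]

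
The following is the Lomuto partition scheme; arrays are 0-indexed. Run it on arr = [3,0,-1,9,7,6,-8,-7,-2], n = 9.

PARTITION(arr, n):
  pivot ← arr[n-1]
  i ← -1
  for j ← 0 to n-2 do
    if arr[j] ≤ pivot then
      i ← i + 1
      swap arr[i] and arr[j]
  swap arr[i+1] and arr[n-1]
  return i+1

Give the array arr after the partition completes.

pivot=-2, i=-1
j=0: 3>-2, skip
j=1: 0>-2, skip
j=2: -1>-2, skip
j=3: 9>-2, skip
j=4: 7>-2, skip
j=5: 6>-2, skip
j=6: -8≤-2, i=0, swap(0,6) ⇒ [-8,0,-1,9,7,6,3,-7,-2]
j=7: -7≤-2, i=1, swap(1,7) ⇒ [-8,-7,-1,9,7,6,3,0,-2]
swap(2,8) ⇒ [-8,-7,-2,9,7,6,3,0,-1]; return 2

[-8,-7,-2,9,7,6,3,0,-1]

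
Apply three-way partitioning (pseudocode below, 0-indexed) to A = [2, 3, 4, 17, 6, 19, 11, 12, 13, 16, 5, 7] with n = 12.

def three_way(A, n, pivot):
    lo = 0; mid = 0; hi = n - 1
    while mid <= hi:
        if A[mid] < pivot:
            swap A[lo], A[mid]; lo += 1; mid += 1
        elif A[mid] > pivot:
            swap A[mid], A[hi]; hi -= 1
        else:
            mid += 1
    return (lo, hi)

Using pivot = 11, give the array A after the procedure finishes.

[2, 3, 4, 7, 6, 5, 11, 13, 16, 12, 19, 17]

pivot = 11; lo=0, mid=0, hi=11
A[mid]=2<11: swap A[0],A[0]; lo=1,mid=1 → [2, 3, 4, 17, 6, 19, 11, 12, 13, 16, 5, 7]
A[mid]=3<11: swap A[1],A[1]; lo=2,mid=2 → [2, 3, 4, 17, 6, 19, 11, 12, 13, 16, 5, 7]
A[mid]=4<11: swap A[2],A[2]; lo=3,mid=3 → [2, 3, 4, 17, 6, 19, 11, 12, 13, 16, 5, 7]
A[mid]=17>11: swap A[3],A[11]; hi=10 → [2, 3, 4, 7, 6, 19, 11, 12, 13, 16, 5, 17]
A[mid]=7<11: swap A[3],A[3]; lo=4,mid=4 → [2, 3, 4, 7, 6, 19, 11, 12, 13, 16, 5, 17]
A[mid]=6<11: swap A[4],A[4]; lo=5,mid=5 → [2, 3, 4, 7, 6, 19, 11, 12, 13, 16, 5, 17]
A[mid]=19>11: swap A[5],A[10]; hi=9 → [2, 3, 4, 7, 6, 5, 11, 12, 13, 16, 19, 17]
A[mid]=5<11: swap A[5],A[5]; lo=6,mid=6 → [2, 3, 4, 7, 6, 5, 11, 12, 13, 16, 19, 17]
A[mid]=11=11: mid=7
A[mid]=12>11: swap A[7],A[9]; hi=8 → [2, 3, 4, 7, 6, 5, 11, 16, 13, 12, 19, 17]
A[mid]=16>11: swap A[7],A[8]; hi=7 → [2, 3, 4, 7, 6, 5, 11, 13, 16, 12, 19, 17]
A[mid]=13>11: swap A[7],A[7]; hi=6 → [2, 3, 4, 7, 6, 5, 11, 13, 16, 12, 19, 17]
end: lo=6, hi=6; A = [2, 3, 4, 7, 6, 5, 11, 13, 16, 12, 19, 17]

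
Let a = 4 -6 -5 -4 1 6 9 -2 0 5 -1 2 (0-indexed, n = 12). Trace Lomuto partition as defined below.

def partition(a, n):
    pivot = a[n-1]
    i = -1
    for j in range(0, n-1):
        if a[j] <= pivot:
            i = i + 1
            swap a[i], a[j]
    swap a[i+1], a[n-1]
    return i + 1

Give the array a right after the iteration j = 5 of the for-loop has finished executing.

-6 -5 -4 1 4 6 9 -2 0 5 -1 2

pivot = a[11] = 2; i = -1
j=0: a[0]=4 > 2 → no swap
j=1: a[1]=-6 ≤ 2 → i=0, swap a[0],a[1] → -6 4 -5 -4 1 6 9 -2 0 5 -1 2
j=2: a[2]=-5 ≤ 2 → i=1, swap a[1],a[2] → -6 -5 4 -4 1 6 9 -2 0 5 -1 2
j=3: a[3]=-4 ≤ 2 → i=2, swap a[2],a[3] → -6 -5 -4 4 1 6 9 -2 0 5 -1 2
j=4: a[4]=1 ≤ 2 → i=3, swap a[3],a[4] → -6 -5 -4 1 4 6 9 -2 0 5 -1 2
j=5: a[5]=6 > 2 → no swap
(after j=5) a = -6 -5 -4 1 4 6 9 -2 0 5 -1 2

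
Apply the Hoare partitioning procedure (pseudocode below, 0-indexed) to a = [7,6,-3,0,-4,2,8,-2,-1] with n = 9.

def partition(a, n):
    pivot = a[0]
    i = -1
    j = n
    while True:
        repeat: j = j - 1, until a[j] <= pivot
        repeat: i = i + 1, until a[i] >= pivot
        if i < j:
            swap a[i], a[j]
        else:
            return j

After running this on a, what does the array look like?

pivot = a[0] = 7; i = -1, j = 9
j→8 (a[8]=-1≤7), i→0 (a[0]=7≥7); i<j, swap → [-1,6,-3,0,-4,2,8,-2,7]
j→7 (a[7]=-2≤7), i→6 (a[6]=8≥7); i<j, swap → [-1,6,-3,0,-4,2,-2,8,7]
j→6, i→7; i≥j, return j=6. a = [-1,6,-3,0,-4,2,-2,8,7]

[-1,6,-3,0,-4,2,-2,8,7]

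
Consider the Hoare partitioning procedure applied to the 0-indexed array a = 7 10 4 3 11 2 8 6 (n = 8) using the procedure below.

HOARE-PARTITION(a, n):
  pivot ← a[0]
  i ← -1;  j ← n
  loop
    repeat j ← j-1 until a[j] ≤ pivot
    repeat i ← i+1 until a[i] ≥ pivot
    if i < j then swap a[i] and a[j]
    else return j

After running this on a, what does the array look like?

6 2 4 3 11 10 8 7

pivot = a[0] = 7; i = -1, j = 8
j→7 (a[7]=6≤7), i→0 (a[0]=7≥7); i<j, swap → 6 10 4 3 11 2 8 7
j→5 (a[5]=2≤7), i→1 (a[1]=10≥7); i<j, swap → 6 2 4 3 11 10 8 7
j→3, i→4; i≥j, return j=3. a = 6 2 4 3 11 10 8 7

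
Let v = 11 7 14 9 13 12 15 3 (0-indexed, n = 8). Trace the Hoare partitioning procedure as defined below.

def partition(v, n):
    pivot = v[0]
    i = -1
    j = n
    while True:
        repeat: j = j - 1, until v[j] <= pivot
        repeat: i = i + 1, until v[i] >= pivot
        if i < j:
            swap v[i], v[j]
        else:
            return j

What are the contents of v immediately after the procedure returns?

pivot=11
j stops at 7 (3), i stops at 0 (11); swap ⇒ 3 7 14 9 13 12 15 11
j stops at 3 (9), i stops at 2 (14); swap ⇒ 3 7 9 14 13 12 15 11
j stops at 2, i stops at 3; i≥j ⇒ return 2. v=3 7 9 14 13 12 15 11

3 7 9 14 13 12 15 11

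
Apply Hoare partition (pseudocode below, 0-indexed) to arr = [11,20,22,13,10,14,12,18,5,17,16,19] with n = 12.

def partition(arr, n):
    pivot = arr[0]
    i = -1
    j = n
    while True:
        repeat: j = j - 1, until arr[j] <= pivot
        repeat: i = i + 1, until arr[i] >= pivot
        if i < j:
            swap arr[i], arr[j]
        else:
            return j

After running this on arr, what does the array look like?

pivot = arr[0] = 11; i = -1, j = 12
j→8 (arr[8]=5≤11), i→0 (arr[0]=11≥11); i<j, swap → [5,20,22,13,10,14,12,18,11,17,16,19]
j→4 (arr[4]=10≤11), i→1 (arr[1]=20≥11); i<j, swap → [5,10,22,13,20,14,12,18,11,17,16,19]
j→1, i→2; i≥j, return j=1. arr = [5,10,22,13,20,14,12,18,11,17,16,19]

[5,10,22,13,20,14,12,18,11,17,16,19]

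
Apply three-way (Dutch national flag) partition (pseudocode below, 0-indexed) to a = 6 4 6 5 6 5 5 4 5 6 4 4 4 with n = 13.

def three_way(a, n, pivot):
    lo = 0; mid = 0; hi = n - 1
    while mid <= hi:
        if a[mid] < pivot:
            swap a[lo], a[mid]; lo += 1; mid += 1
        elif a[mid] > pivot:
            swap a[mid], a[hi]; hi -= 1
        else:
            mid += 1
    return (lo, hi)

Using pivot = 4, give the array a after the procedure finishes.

4 4 4 4 4 5 5 5 6 6 5 6 6

lo=0 mid=0 hi=12
6>4: swap(0,12), hi=11 ⇒ 4 4 6 5 6 5 5 4 5 6 4 4 6
4=4: mid=1
4=4: mid=2
6>4: swap(2,11), hi=10 ⇒ 4 4 4 5 6 5 5 4 5 6 4 6 6
4=4: mid=3
5>4: swap(3,10), hi=9 ⇒ 4 4 4 4 6 5 5 4 5 6 5 6 6
4=4: mid=4
6>4: swap(4,9), hi=8 ⇒ 4 4 4 4 6 5 5 4 5 6 5 6 6
6>4: swap(4,8), hi=7 ⇒ 4 4 4 4 5 5 5 4 6 6 5 6 6
5>4: swap(4,7), hi=6 ⇒ 4 4 4 4 4 5 5 5 6 6 5 6 6
4=4: mid=5
5>4: swap(5,6), hi=5 ⇒ 4 4 4 4 4 5 5 5 6 6 5 6 6
5>4: swap(5,5), hi=4 ⇒ 4 4 4 4 4 5 5 5 6 6 5 6 6
done. lo=0 hi=4; a=4 4 4 4 4 5 5 5 6 6 5 6 6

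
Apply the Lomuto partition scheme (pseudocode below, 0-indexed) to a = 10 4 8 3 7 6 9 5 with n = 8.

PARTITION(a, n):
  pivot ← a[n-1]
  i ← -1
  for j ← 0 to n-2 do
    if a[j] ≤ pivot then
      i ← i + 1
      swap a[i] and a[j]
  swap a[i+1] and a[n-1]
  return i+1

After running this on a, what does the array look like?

pivot = a[7] = 5; i = -1
j=0: a[0]=10 > 5 → no swap
j=1: a[1]=4 ≤ 5 → i=0, swap a[0],a[1] → 4 10 8 3 7 6 9 5
j=2: a[2]=8 > 5 → no swap
j=3: a[3]=3 ≤ 5 → i=1, swap a[1],a[3] → 4 3 8 10 7 6 9 5
j=4: a[4]=7 > 5 → no swap
j=5: a[5]=6 > 5 → no swap
j=6: a[6]=9 > 5 → no swap
final swap a[2],a[7] → 4 3 5 10 7 6 9 8; return 2

4 3 5 10 7 6 9 8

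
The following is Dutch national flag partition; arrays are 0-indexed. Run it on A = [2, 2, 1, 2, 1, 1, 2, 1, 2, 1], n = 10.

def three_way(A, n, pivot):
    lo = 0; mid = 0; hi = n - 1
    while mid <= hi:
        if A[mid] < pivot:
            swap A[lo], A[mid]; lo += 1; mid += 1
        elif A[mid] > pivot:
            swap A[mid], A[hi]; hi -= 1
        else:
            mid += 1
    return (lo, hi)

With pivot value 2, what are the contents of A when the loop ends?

lo=0 mid=0 hi=9
2=2: mid=1
2=2: mid=2
1<2: swap(0,2), lo=1 mid=3 ⇒ [1, 2, 2, 2, 1, 1, 2, 1, 2, 1]
2=2: mid=4
1<2: swap(1,4), lo=2 mid=5 ⇒ [1, 1, 2, 2, 2, 1, 2, 1, 2, 1]
1<2: swap(2,5), lo=3 mid=6 ⇒ [1, 1, 1, 2, 2, 2, 2, 1, 2, 1]
2=2: mid=7
1<2: swap(3,7), lo=4 mid=8 ⇒ [1, 1, 1, 1, 2, 2, 2, 2, 2, 1]
2=2: mid=9
1<2: swap(4,9), lo=5 mid=10 ⇒ [1, 1, 1, 1, 1, 2, 2, 2, 2, 2]
done. lo=5 hi=9; A=[1, 1, 1, 1, 1, 2, 2, 2, 2, 2]

[1, 1, 1, 1, 1, 2, 2, 2, 2, 2]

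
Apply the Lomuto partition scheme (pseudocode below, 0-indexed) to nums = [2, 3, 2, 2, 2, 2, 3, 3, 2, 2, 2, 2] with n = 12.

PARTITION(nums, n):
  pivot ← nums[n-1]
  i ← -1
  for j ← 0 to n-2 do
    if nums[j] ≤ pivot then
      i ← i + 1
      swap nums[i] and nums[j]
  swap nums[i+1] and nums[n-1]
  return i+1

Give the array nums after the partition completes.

[2, 2, 2, 2, 2, 2, 2, 2, 2, 3, 3, 3]

pivot=2, i=-1
j=0: 2≤2, i=0, swap(0,0) ⇒ [2, 3, 2, 2, 2, 2, 3, 3, 2, 2, 2, 2]
j=1: 3>2, skip
j=2: 2≤2, i=1, swap(1,2) ⇒ [2, 2, 3, 2, 2, 2, 3, 3, 2, 2, 2, 2]
j=3: 2≤2, i=2, swap(2,3) ⇒ [2, 2, 2, 3, 2, 2, 3, 3, 2, 2, 2, 2]
j=4: 2≤2, i=3, swap(3,4) ⇒ [2, 2, 2, 2, 3, 2, 3, 3, 2, 2, 2, 2]
j=5: 2≤2, i=4, swap(4,5) ⇒ [2, 2, 2, 2, 2, 3, 3, 3, 2, 2, 2, 2]
j=6: 3>2, skip
j=7: 3>2, skip
j=8: 2≤2, i=5, swap(5,8) ⇒ [2, 2, 2, 2, 2, 2, 3, 3, 3, 2, 2, 2]
j=9: 2≤2, i=6, swap(6,9) ⇒ [2, 2, 2, 2, 2, 2, 2, 3, 3, 3, 2, 2]
j=10: 2≤2, i=7, swap(7,10) ⇒ [2, 2, 2, 2, 2, 2, 2, 2, 3, 3, 3, 2]
swap(8,11) ⇒ [2, 2, 2, 2, 2, 2, 2, 2, 2, 3, 3, 3]; return 8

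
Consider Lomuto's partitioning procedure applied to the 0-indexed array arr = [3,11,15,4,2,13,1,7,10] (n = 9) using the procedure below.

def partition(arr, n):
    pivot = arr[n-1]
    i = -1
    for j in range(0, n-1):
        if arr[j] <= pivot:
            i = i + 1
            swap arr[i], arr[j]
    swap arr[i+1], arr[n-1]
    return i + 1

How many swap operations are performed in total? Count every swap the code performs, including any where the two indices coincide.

6

pivot = arr[8] = 10; i = -1
j=0: arr[0]=3 ≤ 10 → i=0, swap arr[0],arr[0] (no change) → [3,11,15,4,2,13,1,7,10]
j=1: arr[1]=11 > 10 → no swap
j=2: arr[2]=15 > 10 → no swap
j=3: arr[3]=4 ≤ 10 → i=1, swap arr[1],arr[3] → [3,4,15,11,2,13,1,7,10]
j=4: arr[4]=2 ≤ 10 → i=2, swap arr[2],arr[4] → [3,4,2,11,15,13,1,7,10]
j=5: arr[5]=13 > 10 → no swap
j=6: arr[6]=1 ≤ 10 → i=3, swap arr[3],arr[6] → [3,4,2,1,15,13,11,7,10]
j=7: arr[7]=7 ≤ 10 → i=4, swap arr[4],arr[7] → [3,4,2,1,7,13,11,15,10]
final swap arr[5],arr[8] → [3,4,2,1,7,10,11,15,13]; return 5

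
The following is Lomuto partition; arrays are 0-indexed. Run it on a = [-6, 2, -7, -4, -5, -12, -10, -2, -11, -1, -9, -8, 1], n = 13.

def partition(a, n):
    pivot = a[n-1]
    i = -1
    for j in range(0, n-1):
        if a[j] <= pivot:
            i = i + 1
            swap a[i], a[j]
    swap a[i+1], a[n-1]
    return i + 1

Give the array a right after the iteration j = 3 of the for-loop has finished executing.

[-6, -7, -4, 2, -5, -12, -10, -2, -11, -1, -9, -8, 1]

pivot=1, i=-1
j=0: -6≤1, i=0, swap(0,0) ⇒ [-6, 2, -7, -4, -5, -12, -10, -2, -11, -1, -9, -8, 1]
j=1: 2>1, skip
j=2: -7≤1, i=1, swap(1,2) ⇒ [-6, -7, 2, -4, -5, -12, -10, -2, -11, -1, -9, -8, 1]
j=3: -4≤1, i=2, swap(2,3) ⇒ [-6, -7, -4, 2, -5, -12, -10, -2, -11, -1, -9, -8, 1]
(after j=3) a = [-6, -7, -4, 2, -5, -12, -10, -2, -11, -1, -9, -8, 1]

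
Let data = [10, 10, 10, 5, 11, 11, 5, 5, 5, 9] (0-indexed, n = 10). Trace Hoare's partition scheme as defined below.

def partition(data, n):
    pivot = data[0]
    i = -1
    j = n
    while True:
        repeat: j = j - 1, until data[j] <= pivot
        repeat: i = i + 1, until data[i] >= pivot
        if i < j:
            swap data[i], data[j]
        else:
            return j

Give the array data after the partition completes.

[9, 5, 5, 5, 5, 11, 11, 10, 10, 10]

pivot = data[0] = 10; i = -1, j = 10
j→9 (data[9]=9≤10), i→0 (data[0]=10≥10); i<j, swap → [9, 10, 10, 5, 11, 11, 5, 5, 5, 10]
j→8 (data[8]=5≤10), i→1 (data[1]=10≥10); i<j, swap → [9, 5, 10, 5, 11, 11, 5, 5, 10, 10]
j→7 (data[7]=5≤10), i→2 (data[2]=10≥10); i<j, swap → [9, 5, 5, 5, 11, 11, 5, 10, 10, 10]
j→6 (data[6]=5≤10), i→4 (data[4]=11≥10); i<j, swap → [9, 5, 5, 5, 5, 11, 11, 10, 10, 10]
j→4, i→5; i≥j, return j=4. data = [9, 5, 5, 5, 5, 11, 11, 10, 10, 10]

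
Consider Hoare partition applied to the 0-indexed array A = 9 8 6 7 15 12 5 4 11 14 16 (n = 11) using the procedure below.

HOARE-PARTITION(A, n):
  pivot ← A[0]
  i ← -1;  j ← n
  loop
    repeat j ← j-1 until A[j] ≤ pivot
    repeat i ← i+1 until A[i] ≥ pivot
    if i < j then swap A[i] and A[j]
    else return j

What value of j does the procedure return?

pivot = A[0] = 9; i = -1, j = 11
j→7 (A[7]=4≤9), i→0 (A[0]=9≥9); i<j, swap → 4 8 6 7 15 12 5 9 11 14 16
j→6 (A[6]=5≤9), i→4 (A[4]=15≥9); i<j, swap → 4 8 6 7 5 12 15 9 11 14 16
j→4, i→5; i≥j, return j=4. A = 4 8 6 7 5 12 15 9 11 14 16

4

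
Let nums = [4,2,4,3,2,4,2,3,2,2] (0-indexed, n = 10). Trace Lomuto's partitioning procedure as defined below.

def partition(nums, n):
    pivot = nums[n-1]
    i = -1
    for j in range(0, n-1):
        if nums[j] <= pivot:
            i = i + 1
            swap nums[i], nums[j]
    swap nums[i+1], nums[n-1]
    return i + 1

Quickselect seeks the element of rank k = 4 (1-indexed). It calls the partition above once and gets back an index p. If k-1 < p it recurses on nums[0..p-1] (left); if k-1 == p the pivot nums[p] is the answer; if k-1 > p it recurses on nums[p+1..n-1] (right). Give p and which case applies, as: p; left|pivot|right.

4; left

pivot = nums[9] = 2; i = -1
j=0: nums[0]=4 > 2 → no swap
j=1: nums[1]=2 ≤ 2 → i=0, swap nums[0],nums[1] → [2,4,4,3,2,4,2,3,2,2]
j=2: nums[2]=4 > 2 → no swap
j=3: nums[3]=3 > 2 → no swap
j=4: nums[4]=2 ≤ 2 → i=1, swap nums[1],nums[4] → [2,2,4,3,4,4,2,3,2,2]
j=5: nums[5]=4 > 2 → no swap
j=6: nums[6]=2 ≤ 2 → i=2, swap nums[2],nums[6] → [2,2,2,3,4,4,4,3,2,2]
j=7: nums[7]=3 > 2 → no swap
j=8: nums[8]=2 ≤ 2 → i=3, swap nums[3],nums[8] → [2,2,2,2,4,4,4,3,3,2]
final swap nums[4],nums[9] → [2,2,2,2,2,4,4,3,3,4]; return 4
p = 4; k-1 = 3 < 4 ⇒ left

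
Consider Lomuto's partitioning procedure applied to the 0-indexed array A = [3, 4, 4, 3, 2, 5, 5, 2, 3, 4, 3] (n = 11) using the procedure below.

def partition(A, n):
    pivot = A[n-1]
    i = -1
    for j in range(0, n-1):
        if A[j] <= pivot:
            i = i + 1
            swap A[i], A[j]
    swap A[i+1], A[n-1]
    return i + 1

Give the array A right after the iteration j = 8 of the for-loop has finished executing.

[3, 3, 2, 2, 3, 5, 5, 4, 4, 4, 3]

pivot=3, i=-1
j=0: 3≤3, i=0, swap(0,0) ⇒ [3, 4, 4, 3, 2, 5, 5, 2, 3, 4, 3]
j=1: 4>3, skip
j=2: 4>3, skip
j=3: 3≤3, i=1, swap(1,3) ⇒ [3, 3, 4, 4, 2, 5, 5, 2, 3, 4, 3]
j=4: 2≤3, i=2, swap(2,4) ⇒ [3, 3, 2, 4, 4, 5, 5, 2, 3, 4, 3]
j=5: 5>3, skip
j=6: 5>3, skip
j=7: 2≤3, i=3, swap(3,7) ⇒ [3, 3, 2, 2, 4, 5, 5, 4, 3, 4, 3]
j=8: 3≤3, i=4, swap(4,8) ⇒ [3, 3, 2, 2, 3, 5, 5, 4, 4, 4, 3]
(after j=8) A = [3, 3, 2, 2, 3, 5, 5, 4, 4, 4, 3]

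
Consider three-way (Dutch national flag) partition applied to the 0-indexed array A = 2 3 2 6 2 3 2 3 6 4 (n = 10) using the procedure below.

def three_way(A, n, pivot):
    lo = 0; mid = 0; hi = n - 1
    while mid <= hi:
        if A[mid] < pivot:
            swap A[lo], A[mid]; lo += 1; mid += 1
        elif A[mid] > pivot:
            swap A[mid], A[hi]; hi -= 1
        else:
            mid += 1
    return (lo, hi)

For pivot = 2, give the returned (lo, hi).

pivot = 2; lo=0, mid=0, hi=9
A[mid]=2=2: mid=1
A[mid]=3>2: swap A[1],A[9]; hi=8 → 2 4 2 6 2 3 2 3 6 3
A[mid]=4>2: swap A[1],A[8]; hi=7 → 2 6 2 6 2 3 2 3 4 3
A[mid]=6>2: swap A[1],A[7]; hi=6 → 2 3 2 6 2 3 2 6 4 3
A[mid]=3>2: swap A[1],A[6]; hi=5 → 2 2 2 6 2 3 3 6 4 3
A[mid]=2=2: mid=2
A[mid]=2=2: mid=3
A[mid]=6>2: swap A[3],A[5]; hi=4 → 2 2 2 3 2 6 3 6 4 3
A[mid]=3>2: swap A[3],A[4]; hi=3 → 2 2 2 2 3 6 3 6 4 3
A[mid]=2=2: mid=4
end: lo=0, hi=3; A = 2 2 2 2 3 6 3 6 4 3

(0, 3)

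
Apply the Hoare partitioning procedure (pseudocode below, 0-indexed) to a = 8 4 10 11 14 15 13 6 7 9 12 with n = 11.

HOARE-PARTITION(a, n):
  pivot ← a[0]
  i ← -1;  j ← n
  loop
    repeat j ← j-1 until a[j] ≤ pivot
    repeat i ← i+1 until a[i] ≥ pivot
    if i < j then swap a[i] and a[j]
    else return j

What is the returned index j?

pivot = a[0] = 8; i = -1, j = 11
j→8 (a[8]=7≤8), i→0 (a[0]=8≥8); i<j, swap → 7 4 10 11 14 15 13 6 8 9 12
j→7 (a[7]=6≤8), i→2 (a[2]=10≥8); i<j, swap → 7 4 6 11 14 15 13 10 8 9 12
j→2, i→3; i≥j, return j=2. a = 7 4 6 11 14 15 13 10 8 9 12

2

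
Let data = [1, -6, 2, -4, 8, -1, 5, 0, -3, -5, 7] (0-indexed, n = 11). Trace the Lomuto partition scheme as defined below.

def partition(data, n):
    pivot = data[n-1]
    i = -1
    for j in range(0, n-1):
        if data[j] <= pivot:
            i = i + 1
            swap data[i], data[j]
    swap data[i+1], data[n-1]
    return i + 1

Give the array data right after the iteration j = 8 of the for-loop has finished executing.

[1, -6, 2, -4, -1, 5, 0, -3, 8, -5, 7]

pivot = data[10] = 7; i = -1
j=0: data[0]=1 ≤ 7 → i=0, swap data[0],data[0] (no change) → [1, -6, 2, -4, 8, -1, 5, 0, -3, -5, 7]
j=1: data[1]=-6 ≤ 7 → i=1, swap data[1],data[1] (no change) → [1, -6, 2, -4, 8, -1, 5, 0, -3, -5, 7]
j=2: data[2]=2 ≤ 7 → i=2, swap data[2],data[2] (no change) → [1, -6, 2, -4, 8, -1, 5, 0, -3, -5, 7]
j=3: data[3]=-4 ≤ 7 → i=3, swap data[3],data[3] (no change) → [1, -6, 2, -4, 8, -1, 5, 0, -3, -5, 7]
j=4: data[4]=8 > 7 → no swap
j=5: data[5]=-1 ≤ 7 → i=4, swap data[4],data[5] → [1, -6, 2, -4, -1, 8, 5, 0, -3, -5, 7]
j=6: data[6]=5 ≤ 7 → i=5, swap data[5],data[6] → [1, -6, 2, -4, -1, 5, 8, 0, -3, -5, 7]
j=7: data[7]=0 ≤ 7 → i=6, swap data[6],data[7] → [1, -6, 2, -4, -1, 5, 0, 8, -3, -5, 7]
j=8: data[8]=-3 ≤ 7 → i=7, swap data[7],data[8] → [1, -6, 2, -4, -1, 5, 0, -3, 8, -5, 7]
(after j=8) data = [1, -6, 2, -4, -1, 5, 0, -3, 8, -5, 7]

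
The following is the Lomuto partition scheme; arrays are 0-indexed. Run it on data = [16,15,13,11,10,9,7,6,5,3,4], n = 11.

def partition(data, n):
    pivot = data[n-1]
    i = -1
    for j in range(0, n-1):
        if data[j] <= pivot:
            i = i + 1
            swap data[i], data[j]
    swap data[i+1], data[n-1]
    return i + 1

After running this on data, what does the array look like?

[3,4,13,11,10,9,7,6,5,16,15]

pivot = data[10] = 4; i = -1
j=0: data[0]=16 > 4 → no swap
j=1: data[1]=15 > 4 → no swap
j=2: data[2]=13 > 4 → no swap
j=3: data[3]=11 > 4 → no swap
j=4: data[4]=10 > 4 → no swap
j=5: data[5]=9 > 4 → no swap
j=6: data[6]=7 > 4 → no swap
j=7: data[7]=6 > 4 → no swap
j=8: data[8]=5 > 4 → no swap
j=9: data[9]=3 ≤ 4 → i=0, swap data[0],data[9] → [3,15,13,11,10,9,7,6,5,16,4]
final swap data[1],data[10] → [3,4,13,11,10,9,7,6,5,16,15]; return 1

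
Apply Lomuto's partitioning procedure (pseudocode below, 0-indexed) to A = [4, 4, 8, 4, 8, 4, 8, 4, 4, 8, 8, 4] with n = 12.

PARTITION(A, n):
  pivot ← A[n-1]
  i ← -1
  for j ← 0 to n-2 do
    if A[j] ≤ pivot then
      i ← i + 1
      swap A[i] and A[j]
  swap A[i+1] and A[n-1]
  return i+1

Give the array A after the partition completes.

[4, 4, 4, 4, 4, 4, 4, 8, 8, 8, 8, 8]

pivot=4, i=-1
j=0: 4≤4, i=0, swap(0,0) ⇒ [4, 4, 8, 4, 8, 4, 8, 4, 4, 8, 8, 4]
j=1: 4≤4, i=1, swap(1,1) ⇒ [4, 4, 8, 4, 8, 4, 8, 4, 4, 8, 8, 4]
j=2: 8>4, skip
j=3: 4≤4, i=2, swap(2,3) ⇒ [4, 4, 4, 8, 8, 4, 8, 4, 4, 8, 8, 4]
j=4: 8>4, skip
j=5: 4≤4, i=3, swap(3,5) ⇒ [4, 4, 4, 4, 8, 8, 8, 4, 4, 8, 8, 4]
j=6: 8>4, skip
j=7: 4≤4, i=4, swap(4,7) ⇒ [4, 4, 4, 4, 4, 8, 8, 8, 4, 8, 8, 4]
j=8: 4≤4, i=5, swap(5,8) ⇒ [4, 4, 4, 4, 4, 4, 8, 8, 8, 8, 8, 4]
j=9: 8>4, skip
j=10: 8>4, skip
swap(6,11) ⇒ [4, 4, 4, 4, 4, 4, 4, 8, 8, 8, 8, 8]; return 6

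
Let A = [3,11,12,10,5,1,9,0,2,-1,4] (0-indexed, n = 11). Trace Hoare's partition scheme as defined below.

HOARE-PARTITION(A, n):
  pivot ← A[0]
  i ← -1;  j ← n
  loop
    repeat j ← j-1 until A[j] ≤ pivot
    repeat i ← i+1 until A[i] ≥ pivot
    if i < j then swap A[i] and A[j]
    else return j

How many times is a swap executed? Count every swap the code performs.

pivot=3
j stops at 9 (-1), i stops at 0 (3); swap ⇒ [-1,11,12,10,5,1,9,0,2,3,4]
j stops at 8 (2), i stops at 1 (11); swap ⇒ [-1,2,12,10,5,1,9,0,11,3,4]
j stops at 7 (0), i stops at 2 (12); swap ⇒ [-1,2,0,10,5,1,9,12,11,3,4]
j stops at 5 (1), i stops at 3 (10); swap ⇒ [-1,2,0,1,5,10,9,12,11,3,4]
j stops at 3, i stops at 4; i≥j ⇒ return 3. A=[-1,2,0,1,5,10,9,12,11,3,4]

4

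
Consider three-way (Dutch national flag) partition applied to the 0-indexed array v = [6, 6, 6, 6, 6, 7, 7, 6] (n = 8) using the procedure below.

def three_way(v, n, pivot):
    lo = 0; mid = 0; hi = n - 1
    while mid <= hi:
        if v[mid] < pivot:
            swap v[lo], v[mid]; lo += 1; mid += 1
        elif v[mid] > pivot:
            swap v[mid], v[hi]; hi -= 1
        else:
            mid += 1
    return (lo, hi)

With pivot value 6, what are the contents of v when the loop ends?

pivot = 6; lo=0, mid=0, hi=7
v[mid]=6=6: mid=1
v[mid]=6=6: mid=2
v[mid]=6=6: mid=3
v[mid]=6=6: mid=4
v[mid]=6=6: mid=5
v[mid]=7>6: swap v[5],v[7]; hi=6 → [6, 6, 6, 6, 6, 6, 7, 7]
v[mid]=6=6: mid=6
v[mid]=7>6: swap v[6],v[6]; hi=5 → [6, 6, 6, 6, 6, 6, 7, 7]
end: lo=0, hi=5; v = [6, 6, 6, 6, 6, 6, 7, 7]

[6, 6, 6, 6, 6, 6, 7, 7]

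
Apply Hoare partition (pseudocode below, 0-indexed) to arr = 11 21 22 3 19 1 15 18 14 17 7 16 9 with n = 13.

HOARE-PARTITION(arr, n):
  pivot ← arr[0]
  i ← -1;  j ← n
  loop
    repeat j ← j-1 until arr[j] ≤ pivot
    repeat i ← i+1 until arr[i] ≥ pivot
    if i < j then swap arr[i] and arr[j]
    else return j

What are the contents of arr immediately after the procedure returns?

pivot = arr[0] = 11; i = -1, j = 13
j→12 (arr[12]=9≤11), i→0 (arr[0]=11≥11); i<j, swap → 9 21 22 3 19 1 15 18 14 17 7 16 11
j→10 (arr[10]=7≤11), i→1 (arr[1]=21≥11); i<j, swap → 9 7 22 3 19 1 15 18 14 17 21 16 11
j→5 (arr[5]=1≤11), i→2 (arr[2]=22≥11); i<j, swap → 9 7 1 3 19 22 15 18 14 17 21 16 11
j→3, i→4; i≥j, return j=3. arr = 9 7 1 3 19 22 15 18 14 17 21 16 11

9 7 1 3 19 22 15 18 14 17 21 16 11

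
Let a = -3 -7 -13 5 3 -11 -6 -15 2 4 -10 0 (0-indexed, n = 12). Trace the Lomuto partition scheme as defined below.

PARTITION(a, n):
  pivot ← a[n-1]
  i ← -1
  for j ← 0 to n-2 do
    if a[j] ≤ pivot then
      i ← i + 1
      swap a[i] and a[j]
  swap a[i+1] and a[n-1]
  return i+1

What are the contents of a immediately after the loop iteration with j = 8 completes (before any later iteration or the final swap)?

pivot = a[11] = 0; i = -1
j=0: a[0]=-3 ≤ 0 → i=0, swap a[0],a[0] (no change) → -3 -7 -13 5 3 -11 -6 -15 2 4 -10 0
j=1: a[1]=-7 ≤ 0 → i=1, swap a[1],a[1] (no change) → -3 -7 -13 5 3 -11 -6 -15 2 4 -10 0
j=2: a[2]=-13 ≤ 0 → i=2, swap a[2],a[2] (no change) → -3 -7 -13 5 3 -11 -6 -15 2 4 -10 0
j=3: a[3]=5 > 0 → no swap
j=4: a[4]=3 > 0 → no swap
j=5: a[5]=-11 ≤ 0 → i=3, swap a[3],a[5] → -3 -7 -13 -11 3 5 -6 -15 2 4 -10 0
j=6: a[6]=-6 ≤ 0 → i=4, swap a[4],a[6] → -3 -7 -13 -11 -6 5 3 -15 2 4 -10 0
j=7: a[7]=-15 ≤ 0 → i=5, swap a[5],a[7] → -3 -7 -13 -11 -6 -15 3 5 2 4 -10 0
j=8: a[8]=2 > 0 → no swap
(after j=8) a = -3 -7 -13 -11 -6 -15 3 5 2 4 -10 0

-3 -7 -13 -11 -6 -15 3 5 2 4 -10 0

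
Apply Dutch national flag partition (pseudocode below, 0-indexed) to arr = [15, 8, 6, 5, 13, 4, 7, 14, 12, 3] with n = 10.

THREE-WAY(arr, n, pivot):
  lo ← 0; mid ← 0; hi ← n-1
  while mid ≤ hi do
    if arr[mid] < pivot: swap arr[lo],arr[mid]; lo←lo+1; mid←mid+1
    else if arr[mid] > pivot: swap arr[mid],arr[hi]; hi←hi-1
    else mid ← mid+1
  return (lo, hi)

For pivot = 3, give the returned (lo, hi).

pivot = 3; lo=0, mid=0, hi=9
arr[mid]=15>3: swap arr[0],arr[9]; hi=8 → [3, 8, 6, 5, 13, 4, 7, 14, 12, 15]
arr[mid]=3=3: mid=1
arr[mid]=8>3: swap arr[1],arr[8]; hi=7 → [3, 12, 6, 5, 13, 4, 7, 14, 8, 15]
arr[mid]=12>3: swap arr[1],arr[7]; hi=6 → [3, 14, 6, 5, 13, 4, 7, 12, 8, 15]
arr[mid]=14>3: swap arr[1],arr[6]; hi=5 → [3, 7, 6, 5, 13, 4, 14, 12, 8, 15]
arr[mid]=7>3: swap arr[1],arr[5]; hi=4 → [3, 4, 6, 5, 13, 7, 14, 12, 8, 15]
arr[mid]=4>3: swap arr[1],arr[4]; hi=3 → [3, 13, 6, 5, 4, 7, 14, 12, 8, 15]
arr[mid]=13>3: swap arr[1],arr[3]; hi=2 → [3, 5, 6, 13, 4, 7, 14, 12, 8, 15]
arr[mid]=5>3: swap arr[1],arr[2]; hi=1 → [3, 6, 5, 13, 4, 7, 14, 12, 8, 15]
arr[mid]=6>3: swap arr[1],arr[1]; hi=0 → [3, 6, 5, 13, 4, 7, 14, 12, 8, 15]
end: lo=0, hi=0; arr = [3, 6, 5, 13, 4, 7, 14, 12, 8, 15]

(0, 0)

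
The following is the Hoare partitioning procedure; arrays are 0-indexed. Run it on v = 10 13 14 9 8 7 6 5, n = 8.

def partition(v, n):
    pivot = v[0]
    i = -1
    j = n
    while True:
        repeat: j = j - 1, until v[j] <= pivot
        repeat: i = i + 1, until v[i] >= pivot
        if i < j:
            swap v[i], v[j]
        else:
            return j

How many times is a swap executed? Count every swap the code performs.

pivot=10
j stops at 7 (5), i stops at 0 (10); swap ⇒ 5 13 14 9 8 7 6 10
j stops at 6 (6), i stops at 1 (13); swap ⇒ 5 6 14 9 8 7 13 10
j stops at 5 (7), i stops at 2 (14); swap ⇒ 5 6 7 9 8 14 13 10
j stops at 4, i stops at 5; i≥j ⇒ return 4. v=5 6 7 9 8 14 13 10

3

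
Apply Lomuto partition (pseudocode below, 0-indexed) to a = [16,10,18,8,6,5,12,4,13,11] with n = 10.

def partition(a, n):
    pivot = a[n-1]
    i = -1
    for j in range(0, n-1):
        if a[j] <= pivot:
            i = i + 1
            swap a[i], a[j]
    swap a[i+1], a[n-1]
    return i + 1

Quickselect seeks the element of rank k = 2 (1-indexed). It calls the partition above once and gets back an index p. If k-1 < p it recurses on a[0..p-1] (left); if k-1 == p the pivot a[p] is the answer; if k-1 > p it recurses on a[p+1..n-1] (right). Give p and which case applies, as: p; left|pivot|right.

5; left

pivot = a[9] = 11; i = -1
j=0: a[0]=16 > 11 → no swap
j=1: a[1]=10 ≤ 11 → i=0, swap a[0],a[1] → [10,16,18,8,6,5,12,4,13,11]
j=2: a[2]=18 > 11 → no swap
j=3: a[3]=8 ≤ 11 → i=1, swap a[1],a[3] → [10,8,18,16,6,5,12,4,13,11]
j=4: a[4]=6 ≤ 11 → i=2, swap a[2],a[4] → [10,8,6,16,18,5,12,4,13,11]
j=5: a[5]=5 ≤ 11 → i=3, swap a[3],a[5] → [10,8,6,5,18,16,12,4,13,11]
j=6: a[6]=12 > 11 → no swap
j=7: a[7]=4 ≤ 11 → i=4, swap a[4],a[7] → [10,8,6,5,4,16,12,18,13,11]
j=8: a[8]=13 > 11 → no swap
final swap a[5],a[9] → [10,8,6,5,4,11,12,18,13,16]; return 5
p = 5; k-1 = 1 < 5 ⇒ left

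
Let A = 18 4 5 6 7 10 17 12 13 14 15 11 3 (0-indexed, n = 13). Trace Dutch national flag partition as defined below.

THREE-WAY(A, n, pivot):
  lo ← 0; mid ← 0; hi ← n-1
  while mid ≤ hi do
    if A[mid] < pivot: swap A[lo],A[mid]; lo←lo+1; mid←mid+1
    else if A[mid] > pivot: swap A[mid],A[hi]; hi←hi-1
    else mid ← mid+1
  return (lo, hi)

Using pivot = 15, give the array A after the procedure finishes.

3 4 5 6 7 10 11 12 13 14 15 17 18

pivot = 15; lo=0, mid=0, hi=12
A[mid]=18>15: swap A[0],A[12]; hi=11 → 3 4 5 6 7 10 17 12 13 14 15 11 18
A[mid]=3<15: swap A[0],A[0]; lo=1,mid=1 → 3 4 5 6 7 10 17 12 13 14 15 11 18
A[mid]=4<15: swap A[1],A[1]; lo=2,mid=2 → 3 4 5 6 7 10 17 12 13 14 15 11 18
A[mid]=5<15: swap A[2],A[2]; lo=3,mid=3 → 3 4 5 6 7 10 17 12 13 14 15 11 18
A[mid]=6<15: swap A[3],A[3]; lo=4,mid=4 → 3 4 5 6 7 10 17 12 13 14 15 11 18
A[mid]=7<15: swap A[4],A[4]; lo=5,mid=5 → 3 4 5 6 7 10 17 12 13 14 15 11 18
A[mid]=10<15: swap A[5],A[5]; lo=6,mid=6 → 3 4 5 6 7 10 17 12 13 14 15 11 18
A[mid]=17>15: swap A[6],A[11]; hi=10 → 3 4 5 6 7 10 11 12 13 14 15 17 18
A[mid]=11<15: swap A[6],A[6]; lo=7,mid=7 → 3 4 5 6 7 10 11 12 13 14 15 17 18
A[mid]=12<15: swap A[7],A[7]; lo=8,mid=8 → 3 4 5 6 7 10 11 12 13 14 15 17 18
A[mid]=13<15: swap A[8],A[8]; lo=9,mid=9 → 3 4 5 6 7 10 11 12 13 14 15 17 18
A[mid]=14<15: swap A[9],A[9]; lo=10,mid=10 → 3 4 5 6 7 10 11 12 13 14 15 17 18
A[mid]=15=15: mid=11
end: lo=10, hi=10; A = 3 4 5 6 7 10 11 12 13 14 15 17 18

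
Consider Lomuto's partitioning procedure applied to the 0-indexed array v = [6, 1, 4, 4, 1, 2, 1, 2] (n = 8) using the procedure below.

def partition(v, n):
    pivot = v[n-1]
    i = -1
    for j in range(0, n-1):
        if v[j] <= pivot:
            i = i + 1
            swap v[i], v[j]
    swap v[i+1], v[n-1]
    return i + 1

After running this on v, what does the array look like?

[1, 1, 2, 1, 2, 4, 4, 6]

pivot=2, i=-1
j=0: 6>2, skip
j=1: 1≤2, i=0, swap(0,1) ⇒ [1, 6, 4, 4, 1, 2, 1, 2]
j=2: 4>2, skip
j=3: 4>2, skip
j=4: 1≤2, i=1, swap(1,4) ⇒ [1, 1, 4, 4, 6, 2, 1, 2]
j=5: 2≤2, i=2, swap(2,5) ⇒ [1, 1, 2, 4, 6, 4, 1, 2]
j=6: 1≤2, i=3, swap(3,6) ⇒ [1, 1, 2, 1, 6, 4, 4, 2]
swap(4,7) ⇒ [1, 1, 2, 1, 2, 4, 4, 6]; return 4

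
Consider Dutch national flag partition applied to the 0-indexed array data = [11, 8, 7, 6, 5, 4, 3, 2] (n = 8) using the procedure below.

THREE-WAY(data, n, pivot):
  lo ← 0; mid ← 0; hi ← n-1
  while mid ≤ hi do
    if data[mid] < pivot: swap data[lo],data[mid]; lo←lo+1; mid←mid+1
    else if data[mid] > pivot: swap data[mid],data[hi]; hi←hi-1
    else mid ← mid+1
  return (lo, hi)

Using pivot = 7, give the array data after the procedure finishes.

[2, 3, 6, 5, 4, 7, 8, 11]

pivot = 7; lo=0, mid=0, hi=7
data[mid]=11>7: swap data[0],data[7]; hi=6 → [2, 8, 7, 6, 5, 4, 3, 11]
data[mid]=2<7: swap data[0],data[0]; lo=1,mid=1 → [2, 8, 7, 6, 5, 4, 3, 11]
data[mid]=8>7: swap data[1],data[6]; hi=5 → [2, 3, 7, 6, 5, 4, 8, 11]
data[mid]=3<7: swap data[1],data[1]; lo=2,mid=2 → [2, 3, 7, 6, 5, 4, 8, 11]
data[mid]=7=7: mid=3
data[mid]=6<7: swap data[2],data[3]; lo=3,mid=4 → [2, 3, 6, 7, 5, 4, 8, 11]
data[mid]=5<7: swap data[3],data[4]; lo=4,mid=5 → [2, 3, 6, 5, 7, 4, 8, 11]
data[mid]=4<7: swap data[4],data[5]; lo=5,mid=6 → [2, 3, 6, 5, 4, 7, 8, 11]
end: lo=5, hi=5; data = [2, 3, 6, 5, 4, 7, 8, 11]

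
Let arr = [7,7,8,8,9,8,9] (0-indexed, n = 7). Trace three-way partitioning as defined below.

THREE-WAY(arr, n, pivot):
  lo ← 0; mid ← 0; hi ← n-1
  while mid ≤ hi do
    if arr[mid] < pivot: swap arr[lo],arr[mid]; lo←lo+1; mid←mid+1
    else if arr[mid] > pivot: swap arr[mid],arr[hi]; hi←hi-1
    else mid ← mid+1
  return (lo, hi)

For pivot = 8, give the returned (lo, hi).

lo=0 mid=0 hi=6
7<8: swap(0,0), lo=1 mid=1 ⇒ [7,7,8,8,9,8,9]
7<8: swap(1,1), lo=2 mid=2 ⇒ [7,7,8,8,9,8,9]
8=8: mid=3
8=8: mid=4
9>8: swap(4,6), hi=5 ⇒ [7,7,8,8,9,8,9]
9>8: swap(4,5), hi=4 ⇒ [7,7,8,8,8,9,9]
8=8: mid=5
done. lo=2 hi=4; arr=[7,7,8,8,8,9,9]

(2, 4)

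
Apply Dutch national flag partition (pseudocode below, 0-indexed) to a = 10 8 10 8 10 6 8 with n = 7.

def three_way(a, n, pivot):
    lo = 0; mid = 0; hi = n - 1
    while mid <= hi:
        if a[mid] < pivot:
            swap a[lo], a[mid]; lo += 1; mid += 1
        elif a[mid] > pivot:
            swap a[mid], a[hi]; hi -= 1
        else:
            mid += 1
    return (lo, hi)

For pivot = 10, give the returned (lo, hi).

(4, 6)

lo=0 mid=0 hi=6
10=10: mid=1
8<10: swap(0,1), lo=1 mid=2 ⇒ 8 10 10 8 10 6 8
10=10: mid=3
8<10: swap(1,3), lo=2 mid=4 ⇒ 8 8 10 10 10 6 8
10=10: mid=5
6<10: swap(2,5), lo=3 mid=6 ⇒ 8 8 6 10 10 10 8
8<10: swap(3,6), lo=4 mid=7 ⇒ 8 8 6 8 10 10 10
done. lo=4 hi=6; a=8 8 6 8 10 10 10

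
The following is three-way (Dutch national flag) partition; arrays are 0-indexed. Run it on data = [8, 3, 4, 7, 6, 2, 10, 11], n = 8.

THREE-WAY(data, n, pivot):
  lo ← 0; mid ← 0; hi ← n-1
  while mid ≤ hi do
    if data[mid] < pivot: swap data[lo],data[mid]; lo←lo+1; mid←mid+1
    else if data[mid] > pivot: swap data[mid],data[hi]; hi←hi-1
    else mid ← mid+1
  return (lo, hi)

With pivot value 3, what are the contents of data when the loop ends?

pivot = 3; lo=0, mid=0, hi=7
data[mid]=8>3: swap data[0],data[7]; hi=6 → [11, 3, 4, 7, 6, 2, 10, 8]
data[mid]=11>3: swap data[0],data[6]; hi=5 → [10, 3, 4, 7, 6, 2, 11, 8]
data[mid]=10>3: swap data[0],data[5]; hi=4 → [2, 3, 4, 7, 6, 10, 11, 8]
data[mid]=2<3: swap data[0],data[0]; lo=1,mid=1 → [2, 3, 4, 7, 6, 10, 11, 8]
data[mid]=3=3: mid=2
data[mid]=4>3: swap data[2],data[4]; hi=3 → [2, 3, 6, 7, 4, 10, 11, 8]
data[mid]=6>3: swap data[2],data[3]; hi=2 → [2, 3, 7, 6, 4, 10, 11, 8]
data[mid]=7>3: swap data[2],data[2]; hi=1 → [2, 3, 7, 6, 4, 10, 11, 8]
end: lo=1, hi=1; data = [2, 3, 7, 6, 4, 10, 11, 8]

[2, 3, 7, 6, 4, 10, 11, 8]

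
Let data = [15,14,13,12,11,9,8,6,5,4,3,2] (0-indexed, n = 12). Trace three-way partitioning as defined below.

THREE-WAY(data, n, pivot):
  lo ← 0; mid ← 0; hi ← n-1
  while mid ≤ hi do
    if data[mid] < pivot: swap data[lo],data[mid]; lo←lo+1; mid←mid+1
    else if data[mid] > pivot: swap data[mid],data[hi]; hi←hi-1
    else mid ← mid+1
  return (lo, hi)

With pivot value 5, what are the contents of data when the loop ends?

[2,3,4,5,9,8,6,11,12,13,14,15]

pivot = 5; lo=0, mid=0, hi=11
data[mid]=15>5: swap data[0],data[11]; hi=10 → [2,14,13,12,11,9,8,6,5,4,3,15]
data[mid]=2<5: swap data[0],data[0]; lo=1,mid=1 → [2,14,13,12,11,9,8,6,5,4,3,15]
data[mid]=14>5: swap data[1],data[10]; hi=9 → [2,3,13,12,11,9,8,6,5,4,14,15]
data[mid]=3<5: swap data[1],data[1]; lo=2,mid=2 → [2,3,13,12,11,9,8,6,5,4,14,15]
data[mid]=13>5: swap data[2],data[9]; hi=8 → [2,3,4,12,11,9,8,6,5,13,14,15]
data[mid]=4<5: swap data[2],data[2]; lo=3,mid=3 → [2,3,4,12,11,9,8,6,5,13,14,15]
data[mid]=12>5: swap data[3],data[8]; hi=7 → [2,3,4,5,11,9,8,6,12,13,14,15]
data[mid]=5=5: mid=4
data[mid]=11>5: swap data[4],data[7]; hi=6 → [2,3,4,5,6,9,8,11,12,13,14,15]
data[mid]=6>5: swap data[4],data[6]; hi=5 → [2,3,4,5,8,9,6,11,12,13,14,15]
data[mid]=8>5: swap data[4],data[5]; hi=4 → [2,3,4,5,9,8,6,11,12,13,14,15]
data[mid]=9>5: swap data[4],data[4]; hi=3 → [2,3,4,5,9,8,6,11,12,13,14,15]
end: lo=3, hi=3; data = [2,3,4,5,9,8,6,11,12,13,14,15]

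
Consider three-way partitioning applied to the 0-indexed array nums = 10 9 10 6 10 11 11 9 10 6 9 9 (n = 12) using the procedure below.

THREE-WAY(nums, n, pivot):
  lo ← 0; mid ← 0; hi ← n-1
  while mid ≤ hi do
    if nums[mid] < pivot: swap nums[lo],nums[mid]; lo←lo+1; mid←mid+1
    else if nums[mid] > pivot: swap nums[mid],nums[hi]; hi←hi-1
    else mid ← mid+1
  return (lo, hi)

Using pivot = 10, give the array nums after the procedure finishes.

9 6 9 9 9 6 10 10 10 10 11 11

pivot = 10; lo=0, mid=0, hi=11
nums[mid]=10=10: mid=1
nums[mid]=9<10: swap nums[0],nums[1]; lo=1,mid=2 → 9 10 10 6 10 11 11 9 10 6 9 9
nums[mid]=10=10: mid=3
nums[mid]=6<10: swap nums[1],nums[3]; lo=2,mid=4 → 9 6 10 10 10 11 11 9 10 6 9 9
nums[mid]=10=10: mid=5
nums[mid]=11>10: swap nums[5],nums[11]; hi=10 → 9 6 10 10 10 9 11 9 10 6 9 11
nums[mid]=9<10: swap nums[2],nums[5]; lo=3,mid=6 → 9 6 9 10 10 10 11 9 10 6 9 11
nums[mid]=11>10: swap nums[6],nums[10]; hi=9 → 9 6 9 10 10 10 9 9 10 6 11 11
nums[mid]=9<10: swap nums[3],nums[6]; lo=4,mid=7 → 9 6 9 9 10 10 10 9 10 6 11 11
nums[mid]=9<10: swap nums[4],nums[7]; lo=5,mid=8 → 9 6 9 9 9 10 10 10 10 6 11 11
nums[mid]=10=10: mid=9
nums[mid]=6<10: swap nums[5],nums[9]; lo=6,mid=10 → 9 6 9 9 9 6 10 10 10 10 11 11
end: lo=6, hi=9; nums = 9 6 9 9 9 6 10 10 10 10 11 11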